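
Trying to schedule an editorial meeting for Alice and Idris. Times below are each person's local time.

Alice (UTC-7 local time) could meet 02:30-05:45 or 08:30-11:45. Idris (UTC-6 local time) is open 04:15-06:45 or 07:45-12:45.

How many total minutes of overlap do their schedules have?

Alice in UTC: 09:30-12:45, 15:30-18:45 (add 7h to convert from UTC-7).
Idris in UTC: 10:15-12:45, 13:45-18:45 (add 6h to convert from UTC-6).
Alice ∩ Idris: 10:15-12:45, 15:30-18:45.
Summing the common windows: 150 + 195 = 345 minutes.

345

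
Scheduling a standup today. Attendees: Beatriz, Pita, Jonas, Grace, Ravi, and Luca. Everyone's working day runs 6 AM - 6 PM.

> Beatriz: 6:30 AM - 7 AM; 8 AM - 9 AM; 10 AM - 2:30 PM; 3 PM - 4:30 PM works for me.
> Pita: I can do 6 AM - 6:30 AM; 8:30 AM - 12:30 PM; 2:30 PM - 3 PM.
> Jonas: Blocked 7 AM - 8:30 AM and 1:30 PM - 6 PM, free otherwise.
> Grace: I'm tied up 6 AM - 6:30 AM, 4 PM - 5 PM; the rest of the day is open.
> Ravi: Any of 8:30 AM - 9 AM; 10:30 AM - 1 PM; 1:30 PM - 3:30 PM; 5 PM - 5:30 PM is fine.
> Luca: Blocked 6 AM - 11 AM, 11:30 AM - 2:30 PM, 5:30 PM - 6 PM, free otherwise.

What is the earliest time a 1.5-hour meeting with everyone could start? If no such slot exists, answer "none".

Beatriz free: 06:30-07:00, 08:00-09:00, 10:00-14:30, 15:00-16:30.
Pita free: 06:00-06:30, 08:30-12:30, 14:30-15:00.
Jonas free: 06:00-07:00, 08:30-13:30 (invert busy blocks within the working day).
Grace free: 06:30-16:00, 17:00-18:00 (invert busy blocks within the working day).
Ravi free: 08:30-09:00, 10:30-13:00, 13:30-15:30, 17:00-17:30.
Luca free: 11:00-11:30, 14:30-17:30 (invert busy blocks within the working day).
Beatriz ∩ Pita: 08:30-09:00, 10:00-12:30.
Beatriz ∩ Pita ∩ Jonas: 08:30-09:00, 10:00-12:30.
Beatriz ∩ Pita ∩ Jonas ∩ Grace: 08:30-09:00, 10:00-12:30.
Beatriz ∩ Pita ∩ Jonas ∩ Grace ∩ Ravi: 08:30-09:00, 10:30-12:30.
Beatriz ∩ Pita ∩ Jonas ∩ Grace ∩ Ravi ∩ Luca: 11:00-11:30.
Those are the intersection windows.
No common window is at least 90 minutes long.

none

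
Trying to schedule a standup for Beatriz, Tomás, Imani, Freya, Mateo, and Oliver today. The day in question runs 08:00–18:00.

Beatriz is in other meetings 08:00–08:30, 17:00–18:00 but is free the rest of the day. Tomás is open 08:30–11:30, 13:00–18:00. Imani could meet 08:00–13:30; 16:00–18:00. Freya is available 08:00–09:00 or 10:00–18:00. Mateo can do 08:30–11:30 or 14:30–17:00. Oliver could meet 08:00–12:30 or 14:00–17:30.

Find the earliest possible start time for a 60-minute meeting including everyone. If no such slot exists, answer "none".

Beatriz free: 08:30-17:00 (invert busy blocks within the working day).
Tomás free: 08:30-11:30, 13:00-18:00.
Imani free: 08:00-13:30, 16:00-18:00.
Freya free: 08:00-09:00, 10:00-18:00.
Mateo free: 08:30-11:30, 14:30-17:00.
Oliver free: 08:00-12:30, 14:00-17:30.
Beatriz ∩ Tomás: 08:30-11:30, 13:00-17:00.
Beatriz ∩ Tomás ∩ Imani: 08:30-11:30, 13:00-13:30, 16:00-17:00.
Beatriz ∩ Tomás ∩ Imani ∩ Freya: 08:30-09:00, 10:00-11:30, 13:00-13:30, 16:00-17:00.
Beatriz ∩ Tomás ∩ Imani ∩ Freya ∩ Mateo: 08:30-09:00, 10:00-11:30, 16:00-17:00.
Beatriz ∩ Tomás ∩ Imani ∩ Freya ∩ Mateo ∩ Oliver: 08:30-09:00, 10:00-11:30, 16:00-17:00.
The first common window of at least 60 minutes is 10:00-11:30, so the earliest start is 10:00.

10:00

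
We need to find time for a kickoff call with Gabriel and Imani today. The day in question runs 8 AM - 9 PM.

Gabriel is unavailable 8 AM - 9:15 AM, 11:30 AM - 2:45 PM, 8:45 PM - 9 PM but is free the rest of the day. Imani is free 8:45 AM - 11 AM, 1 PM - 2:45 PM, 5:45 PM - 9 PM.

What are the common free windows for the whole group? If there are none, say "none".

Gabriel free: 09:15-11:30, 14:45-20:45 (invert busy blocks within the working day).
Imani free: 08:45-11:00, 13:00-14:45, 17:45-21:00.
Gabriel ∩ Imani: 09:15-11:00, 17:45-20:45.

09:15-11:00, 17:45-20:45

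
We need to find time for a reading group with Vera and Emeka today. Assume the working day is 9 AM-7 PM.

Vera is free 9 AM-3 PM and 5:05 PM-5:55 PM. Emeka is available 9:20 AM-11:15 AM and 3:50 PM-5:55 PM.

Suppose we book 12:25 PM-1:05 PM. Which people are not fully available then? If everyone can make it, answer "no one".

Emeka

Vera: free for 12:25-13:05. Emeka: not fully free for 12:25-13:05.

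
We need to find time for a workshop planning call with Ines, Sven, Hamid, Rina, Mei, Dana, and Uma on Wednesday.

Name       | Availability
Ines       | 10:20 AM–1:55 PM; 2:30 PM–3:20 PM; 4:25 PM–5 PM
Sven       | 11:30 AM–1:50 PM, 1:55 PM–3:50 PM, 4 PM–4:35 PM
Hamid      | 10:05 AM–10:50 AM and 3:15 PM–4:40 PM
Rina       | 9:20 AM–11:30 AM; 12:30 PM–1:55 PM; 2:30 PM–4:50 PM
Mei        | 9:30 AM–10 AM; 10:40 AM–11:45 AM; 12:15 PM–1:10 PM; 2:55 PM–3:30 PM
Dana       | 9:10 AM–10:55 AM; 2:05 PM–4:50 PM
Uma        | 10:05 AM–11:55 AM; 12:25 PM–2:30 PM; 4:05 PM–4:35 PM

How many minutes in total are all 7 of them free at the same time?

0

Ines ∩ Sven: 11:30-13:50, 14:30-15:20, 16:25-16:35.
Ines ∩ Sven ∩ Hamid: 15:15-15:20, 16:25-16:35.
Ines ∩ Sven ∩ Hamid ∩ Rina: 15:15-15:20, 16:25-16:35.
Ines ∩ Sven ∩ Hamid ∩ Rina ∩ Mei: 15:15-15:20.
Ines ∩ Sven ∩ Hamid ∩ Rina ∩ Mei ∩ Dana: 15:15-15:20.
Ines ∩ Sven ∩ Hamid ∩ Rina ∩ Mei ∩ Dana ∩ Uma: ∅.
There is no time when everyone is free.
There is no common window, so the total is 0 minutes.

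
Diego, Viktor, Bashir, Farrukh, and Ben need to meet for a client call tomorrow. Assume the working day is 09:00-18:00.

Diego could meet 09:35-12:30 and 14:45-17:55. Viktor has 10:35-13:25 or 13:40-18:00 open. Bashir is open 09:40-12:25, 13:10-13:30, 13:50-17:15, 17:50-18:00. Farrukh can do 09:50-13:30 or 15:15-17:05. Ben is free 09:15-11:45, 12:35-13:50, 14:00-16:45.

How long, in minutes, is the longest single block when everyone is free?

90

Diego ∩ Viktor: 10:35-12:30, 14:45-17:55.
Diego ∩ Viktor ∩ Bashir: 10:35-12:25, 14:45-17:15, 17:50-17:55.
Diego ∩ Viktor ∩ Bashir ∩ Farrukh: 10:35-12:25, 15:15-17:05.
Diego ∩ Viktor ∩ Bashir ∩ Farrukh ∩ Ben: 10:35-11:45, 15:15-16:45.
The longest is 15:15-16:45 at 90 minutes.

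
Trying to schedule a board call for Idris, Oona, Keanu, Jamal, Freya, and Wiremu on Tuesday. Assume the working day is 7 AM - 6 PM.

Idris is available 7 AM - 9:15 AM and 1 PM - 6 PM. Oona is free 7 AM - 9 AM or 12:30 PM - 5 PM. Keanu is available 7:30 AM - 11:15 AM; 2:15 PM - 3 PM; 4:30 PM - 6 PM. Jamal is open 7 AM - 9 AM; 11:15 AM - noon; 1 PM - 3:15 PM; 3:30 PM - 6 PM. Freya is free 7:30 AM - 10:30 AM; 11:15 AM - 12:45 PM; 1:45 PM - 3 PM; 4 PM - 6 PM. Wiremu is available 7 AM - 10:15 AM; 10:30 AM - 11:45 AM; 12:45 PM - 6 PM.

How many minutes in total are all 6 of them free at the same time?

165

Idris ∩ Oona: 07:00-09:00, 13:00-17:00.
Idris ∩ Oona ∩ Keanu: 07:30-09:00, 14:15-15:00, 16:30-17:00.
Idris ∩ Oona ∩ Keanu ∩ Jamal: 07:30-09:00, 14:15-15:00, 16:30-17:00.
Idris ∩ Oona ∩ Keanu ∩ Jamal ∩ Freya: 07:30-09:00, 14:15-15:00, 16:30-17:00.
Idris ∩ Oona ∩ Keanu ∩ Jamal ∩ Freya ∩ Wiremu: 07:30-09:00, 14:15-15:00, 16:30-17:00.
Summing the common windows: 90 + 45 + 30 = 165 minutes.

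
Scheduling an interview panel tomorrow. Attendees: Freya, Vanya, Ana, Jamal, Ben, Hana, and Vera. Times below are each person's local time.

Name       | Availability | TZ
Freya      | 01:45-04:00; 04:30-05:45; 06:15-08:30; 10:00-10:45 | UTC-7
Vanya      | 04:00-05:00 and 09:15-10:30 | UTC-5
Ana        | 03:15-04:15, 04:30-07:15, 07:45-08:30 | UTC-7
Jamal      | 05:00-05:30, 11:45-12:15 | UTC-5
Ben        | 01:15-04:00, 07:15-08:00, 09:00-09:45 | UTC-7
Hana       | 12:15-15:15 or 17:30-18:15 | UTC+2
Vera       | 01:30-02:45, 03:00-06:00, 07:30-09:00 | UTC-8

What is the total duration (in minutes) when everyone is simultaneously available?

0

Freya in UTC: 08:45-11:00, 11:30-12:45, 13:15-15:30, 17:00-17:45 (add 7h to convert from UTC-7).
Vanya in UTC: 09:00-10:00, 14:15-15:30 (add 5h to convert from UTC-5).
Ana in UTC: 10:15-11:15, 11:30-14:15, 14:45-15:30 (add 7h to convert from UTC-7).
Jamal in UTC: 10:00-10:30, 16:45-17:15 (add 5h to convert from UTC-5).
Ben in UTC: 08:15-11:00, 14:15-15:00, 16:00-16:45 (add 7h to convert from UTC-7).
Hana in UTC: 10:15-13:15, 15:30-16:15 (subtract 2h to convert from UTC+2).
Vera in UTC: 09:30-10:45, 11:00-14:00, 15:30-17:00 (add 8h to convert from UTC-8).
Freya ∩ Vanya: 09:00-10:00, 14:15-15:30.
Freya ∩ Vanya ∩ Ana: 14:45-15:30.
Freya ∩ Vanya ∩ Ana ∩ Jamal: ∅.
Freya ∩ Vanya ∩ Ana ∩ Jamal ∩ Ben: ∅.
Freya ∩ Vanya ∩ Ana ∩ Jamal ∩ Ben ∩ Hana: ∅.
Freya ∩ Vanya ∩ Ana ∩ Jamal ∩ Ben ∩ Hana ∩ Vera: ∅.
There is no time when everyone is free.
There is no common window, so the total is 0 minutes.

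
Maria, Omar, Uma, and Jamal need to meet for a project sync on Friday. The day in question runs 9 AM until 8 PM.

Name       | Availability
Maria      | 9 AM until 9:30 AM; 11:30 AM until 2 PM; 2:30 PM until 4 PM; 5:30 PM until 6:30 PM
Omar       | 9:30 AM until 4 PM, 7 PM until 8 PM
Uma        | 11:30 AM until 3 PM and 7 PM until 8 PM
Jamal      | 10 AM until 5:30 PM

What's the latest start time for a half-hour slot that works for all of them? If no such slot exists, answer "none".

14:30

Maria ∩ Omar: 11:30-14:00, 14:30-16:00.
Maria ∩ Omar ∩ Uma: 11:30-14:00, 14:30-15:00.
Maria ∩ Omar ∩ Uma ∩ Jamal: 11:30-14:00, 14:30-15:00.
The last common window of at least 30 minutes is 14:30-15:00; a 30-minute meeting can start as late as 14:30 and still end by 15:00.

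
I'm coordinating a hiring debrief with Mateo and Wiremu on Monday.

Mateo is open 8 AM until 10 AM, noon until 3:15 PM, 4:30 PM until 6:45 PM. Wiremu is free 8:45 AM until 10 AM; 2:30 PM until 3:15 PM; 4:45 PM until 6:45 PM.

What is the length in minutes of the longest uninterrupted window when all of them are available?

Mateo ∩ Wiremu: 08:45-10:00, 14:30-15:15, 16:45-18:45.
Those are the intersection windows.
The longest is 16:45-18:45 at 120 minutes.

120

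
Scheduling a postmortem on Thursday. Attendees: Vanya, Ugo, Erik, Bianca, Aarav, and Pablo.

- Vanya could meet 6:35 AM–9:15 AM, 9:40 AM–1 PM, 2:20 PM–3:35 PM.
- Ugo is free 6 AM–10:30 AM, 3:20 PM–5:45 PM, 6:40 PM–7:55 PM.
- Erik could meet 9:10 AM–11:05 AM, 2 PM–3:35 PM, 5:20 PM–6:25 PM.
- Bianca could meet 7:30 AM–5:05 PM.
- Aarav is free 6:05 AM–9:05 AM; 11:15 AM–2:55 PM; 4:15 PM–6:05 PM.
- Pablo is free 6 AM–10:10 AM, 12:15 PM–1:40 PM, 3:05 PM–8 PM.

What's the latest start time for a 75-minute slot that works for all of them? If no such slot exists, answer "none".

none

Vanya ∩ Ugo: 06:35-09:15, 09:40-10:30, 15:20-15:35.
Vanya ∩ Ugo ∩ Erik: 09:10-09:15, 09:40-10:30, 15:20-15:35.
Vanya ∩ Ugo ∩ Erik ∩ Bianca: 09:10-09:15, 09:40-10:30, 15:20-15:35.
Vanya ∩ Ugo ∩ Erik ∩ Bianca ∩ Aarav: ∅.
Vanya ∩ Ugo ∩ Erik ∩ Bianca ∩ Aarav ∩ Pablo: ∅.
There is no time when everyone is free.
No common window is at least 75 minutes long.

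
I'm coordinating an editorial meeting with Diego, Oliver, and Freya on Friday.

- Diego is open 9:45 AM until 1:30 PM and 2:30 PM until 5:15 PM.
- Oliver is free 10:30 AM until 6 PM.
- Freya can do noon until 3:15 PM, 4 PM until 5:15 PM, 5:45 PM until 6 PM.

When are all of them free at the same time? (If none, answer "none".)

12:00-13:30, 14:30-15:15, 16:00-17:15

Diego ∩ Oliver: 10:30-13:30, 14:30-17:15.
Diego ∩ Oliver ∩ Freya: 12:00-13:30, 14:30-15:15, 16:00-17:15.
Those are the intersection windows.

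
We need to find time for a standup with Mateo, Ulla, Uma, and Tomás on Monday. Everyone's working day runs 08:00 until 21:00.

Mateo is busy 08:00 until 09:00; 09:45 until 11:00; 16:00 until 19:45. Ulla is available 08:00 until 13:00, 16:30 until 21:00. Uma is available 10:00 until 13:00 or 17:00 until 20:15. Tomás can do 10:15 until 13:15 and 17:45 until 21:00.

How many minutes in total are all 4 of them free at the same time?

Mateo free: 09:00-09:45, 11:00-16:00, 19:45-21:00 (invert busy blocks within the working day).
Ulla free: 08:00-13:00, 16:30-21:00.
Uma free: 10:00-13:00, 17:00-20:15.
Tomás free: 10:15-13:15, 17:45-21:00.
Mateo ∩ Ulla: 09:00-09:45, 11:00-13:00, 19:45-21:00.
Mateo ∩ Ulla ∩ Uma: 11:00-13:00, 19:45-20:15.
Mateo ∩ Ulla ∩ Uma ∩ Tomás: 11:00-13:00, 19:45-20:15.
So the common availability across everyone is 11:00-13:00, 19:45-20:15.
Summing the common windows: 120 + 30 = 150 minutes.

150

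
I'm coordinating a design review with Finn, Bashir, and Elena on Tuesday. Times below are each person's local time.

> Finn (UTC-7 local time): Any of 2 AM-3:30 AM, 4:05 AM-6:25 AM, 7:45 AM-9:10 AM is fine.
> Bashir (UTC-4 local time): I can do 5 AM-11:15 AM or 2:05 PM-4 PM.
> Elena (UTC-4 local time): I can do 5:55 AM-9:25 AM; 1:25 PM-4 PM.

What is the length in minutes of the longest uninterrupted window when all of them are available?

140

Finn in UTC: 09:00-10:30, 11:05-13:25, 14:45-16:10 (add 7h to convert from UTC-7).
Bashir in UTC: 09:00-15:15, 18:05-20:00 (add 4h to convert from UTC-4).
Elena in UTC: 09:55-13:25, 17:25-20:00 (add 4h to convert from UTC-4).
Finn ∩ Bashir: 09:00-10:30, 11:05-13:25, 14:45-15:15.
Finn ∩ Bashir ∩ Elena: 09:55-10:30, 11:05-13:25.
The longest is 11:05-13:25 at 140 minutes.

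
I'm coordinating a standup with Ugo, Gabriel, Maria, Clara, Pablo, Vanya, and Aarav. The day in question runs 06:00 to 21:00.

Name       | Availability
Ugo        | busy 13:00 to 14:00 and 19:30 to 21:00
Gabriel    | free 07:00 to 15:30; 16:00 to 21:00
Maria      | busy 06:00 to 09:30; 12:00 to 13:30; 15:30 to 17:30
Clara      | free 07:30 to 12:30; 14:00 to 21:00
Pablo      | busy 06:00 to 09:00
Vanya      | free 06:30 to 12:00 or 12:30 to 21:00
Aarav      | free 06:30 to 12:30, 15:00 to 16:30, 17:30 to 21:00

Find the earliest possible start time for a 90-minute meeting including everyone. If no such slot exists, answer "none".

Ugo free: 06:00-13:00, 14:00-19:30 (invert busy blocks within the working day).
Gabriel free: 07:00-15:30, 16:00-21:00.
Maria free: 09:30-12:00, 13:30-15:30, 17:30-21:00 (invert busy blocks within the working day).
Clara free: 07:30-12:30, 14:00-21:00.
Pablo free: 09:00-21:00 (invert busy blocks within the working day).
Vanya free: 06:30-12:00, 12:30-21:00.
Aarav free: 06:30-12:30, 15:00-16:30, 17:30-21:00.
Ugo ∩ Gabriel: 07:00-13:00, 14:00-15:30, 16:00-19:30.
Ugo ∩ Gabriel ∩ Maria: 09:30-12:00, 14:00-15:30, 17:30-19:30.
Ugo ∩ Gabriel ∩ Maria ∩ Clara: 09:30-12:00, 14:00-15:30, 17:30-19:30.
Ugo ∩ Gabriel ∩ Maria ∩ Clara ∩ Pablo: 09:30-12:00, 14:00-15:30, 17:30-19:30.
Ugo ∩ Gabriel ∩ Maria ∩ Clara ∩ Pablo ∩ Vanya: 09:30-12:00, 14:00-15:30, 17:30-19:30.
Ugo ∩ Gabriel ∩ Maria ∩ Clara ∩ Pablo ∩ Vanya ∩ Aarav: 09:30-12:00, 15:00-15:30, 17:30-19:30.
Those are the intersection windows.
The first common window of at least 90 minutes is 09:30-12:00, so the earliest start is 09:30.

09:30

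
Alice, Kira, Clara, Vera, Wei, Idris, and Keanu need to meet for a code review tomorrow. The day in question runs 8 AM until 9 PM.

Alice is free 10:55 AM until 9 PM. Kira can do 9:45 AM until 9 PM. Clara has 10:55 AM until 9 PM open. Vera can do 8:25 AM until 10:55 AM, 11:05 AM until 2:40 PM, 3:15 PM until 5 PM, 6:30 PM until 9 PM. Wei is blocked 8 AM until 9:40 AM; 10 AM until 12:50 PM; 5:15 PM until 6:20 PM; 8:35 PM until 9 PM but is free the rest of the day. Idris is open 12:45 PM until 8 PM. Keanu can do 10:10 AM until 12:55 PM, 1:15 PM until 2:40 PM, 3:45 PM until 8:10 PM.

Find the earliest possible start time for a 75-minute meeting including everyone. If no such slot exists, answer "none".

Alice free: 10:55-21:00.
Kira free: 09:45-21:00.
Clara free: 10:55-21:00.
Vera free: 08:25-10:55, 11:05-14:40, 15:15-17:00, 18:30-21:00.
Wei free: 09:40-10:00, 12:50-17:15, 18:20-20:35 (invert busy blocks within the working day).
Idris free: 12:45-20:00.
Keanu free: 10:10-12:55, 13:15-14:40, 15:45-20:10.
Alice ∩ Kira: 10:55-21:00.
Alice ∩ Kira ∩ Clara: 10:55-21:00.
Alice ∩ Kira ∩ Clara ∩ Vera: 11:05-14:40, 15:15-17:00, 18:30-21:00.
Alice ∩ Kira ∩ Clara ∩ Vera ∩ Wei: 12:50-14:40, 15:15-17:00, 18:30-20:35.
Alice ∩ Kira ∩ Clara ∩ Vera ∩ Wei ∩ Idris: 12:50-14:40, 15:15-17:00, 18:30-20:00.
Alice ∩ Kira ∩ Clara ∩ Vera ∩ Wei ∩ Idris ∩ Keanu: 12:50-12:55, 13:15-14:40, 15:45-17:00, 18:30-20:00.
The first common window of at least 75 minutes is 13:15-14:40, so the earliest start is 13:15.

13:15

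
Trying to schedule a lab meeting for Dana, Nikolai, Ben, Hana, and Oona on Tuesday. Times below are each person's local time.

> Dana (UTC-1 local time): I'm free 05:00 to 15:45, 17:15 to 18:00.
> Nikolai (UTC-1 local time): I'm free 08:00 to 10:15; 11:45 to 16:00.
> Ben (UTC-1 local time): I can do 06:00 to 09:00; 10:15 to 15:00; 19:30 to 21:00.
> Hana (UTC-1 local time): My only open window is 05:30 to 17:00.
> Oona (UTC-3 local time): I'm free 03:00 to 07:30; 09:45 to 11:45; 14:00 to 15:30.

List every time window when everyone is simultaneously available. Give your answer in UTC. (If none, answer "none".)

09:00-10:00, 12:45-14:45

Dana in UTC: 06:00-16:45, 18:15-19:00 (add 1h to convert from UTC-1).
Nikolai in UTC: 09:00-11:15, 12:45-17:00 (add 1h to convert from UTC-1).
Ben in UTC: 07:00-10:00, 11:15-16:00, 20:30-22:00 (add 1h to convert from UTC-1).
Hana in UTC: 06:30-18:00 (add 1h to convert from UTC-1).
Oona in UTC: 06:00-10:30, 12:45-14:45, 17:00-18:30 (add 3h to convert from UTC-3).
Dana ∩ Nikolai: 09:00-11:15, 12:45-16:45.
Dana ∩ Nikolai ∩ Ben: 09:00-10:00, 12:45-16:00.
Dana ∩ Nikolai ∩ Ben ∩ Hana: 09:00-10:00, 12:45-16:00.
Dana ∩ Nikolai ∩ Ben ∩ Hana ∩ Oona: 09:00-10:00, 12:45-14:45.
Those are the intersection windows.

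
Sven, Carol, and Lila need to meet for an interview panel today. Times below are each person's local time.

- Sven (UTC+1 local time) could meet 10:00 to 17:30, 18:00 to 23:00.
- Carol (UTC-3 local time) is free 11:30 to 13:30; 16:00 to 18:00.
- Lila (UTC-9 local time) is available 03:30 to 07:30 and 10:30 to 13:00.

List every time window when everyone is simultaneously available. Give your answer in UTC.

14:30-16:30, 19:30-21:00

Sven in UTC: 09:00-16:30, 17:00-22:00 (subtract 1h to convert from UTC+1).
Carol in UTC: 14:30-16:30, 19:00-21:00 (add 3h to convert from UTC-3).
Lila in UTC: 12:30-16:30, 19:30-22:00 (add 9h to convert from UTC-9).
Sven ∩ Carol: 14:30-16:30, 19:00-21:00.
Sven ∩ Carol ∩ Lila: 14:30-16:30, 19:30-21:00.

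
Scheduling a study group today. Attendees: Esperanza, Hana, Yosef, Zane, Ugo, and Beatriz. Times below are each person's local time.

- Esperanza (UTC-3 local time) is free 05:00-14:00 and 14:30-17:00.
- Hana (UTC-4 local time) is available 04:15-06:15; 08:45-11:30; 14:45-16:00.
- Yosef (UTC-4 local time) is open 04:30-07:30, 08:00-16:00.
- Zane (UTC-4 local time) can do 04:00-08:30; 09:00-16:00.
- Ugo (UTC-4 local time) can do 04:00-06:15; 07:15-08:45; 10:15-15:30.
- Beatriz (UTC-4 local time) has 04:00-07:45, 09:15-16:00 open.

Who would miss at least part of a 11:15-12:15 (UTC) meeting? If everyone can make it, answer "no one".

Esperanza in UTC: 08:00-17:00, 17:30-20:00 (add 3h to convert from UTC-3).
Hana in UTC: 08:15-10:15, 12:45-15:30, 18:45-20:00 (add 4h to convert from UTC-4).
Yosef in UTC: 08:30-11:30, 12:00-20:00 (add 4h to convert from UTC-4).
Zane in UTC: 08:00-12:30, 13:00-20:00 (add 4h to convert from UTC-4).
Ugo in UTC: 08:00-10:15, 11:15-12:45, 14:15-19:30 (add 4h to convert from UTC-4).
Beatriz in UTC: 08:00-11:45, 13:15-20:00 (add 4h to convert from UTC-4).
Esperanza: free for 11:15-12:15. Hana: not fully free for 11:15-12:15. Yosef: not fully free for 11:15-12:15. Zane: free for 11:15-12:15. Ugo: free for 11:15-12:15. Beatriz: not fully free for 11:15-12:15.

Beatriz, Hana, Yosef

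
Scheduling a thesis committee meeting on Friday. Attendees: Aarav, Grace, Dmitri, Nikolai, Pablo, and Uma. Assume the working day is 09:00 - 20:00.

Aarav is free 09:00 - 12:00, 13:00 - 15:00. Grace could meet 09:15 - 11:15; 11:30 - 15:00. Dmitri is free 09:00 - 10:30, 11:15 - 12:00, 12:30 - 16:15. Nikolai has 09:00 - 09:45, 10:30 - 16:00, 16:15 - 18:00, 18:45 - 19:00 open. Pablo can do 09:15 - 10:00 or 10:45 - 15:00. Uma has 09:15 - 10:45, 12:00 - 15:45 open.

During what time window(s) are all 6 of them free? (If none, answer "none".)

09:15-09:45, 13:00-15:00

Aarav ∩ Grace: 09:15-11:15, 11:30-12:00, 13:00-15:00.
Aarav ∩ Grace ∩ Dmitri: 09:15-10:30, 11:30-12:00, 13:00-15:00.
Aarav ∩ Grace ∩ Dmitri ∩ Nikolai: 09:15-09:45, 11:30-12:00, 13:00-15:00.
Aarav ∩ Grace ∩ Dmitri ∩ Nikolai ∩ Pablo: 09:15-09:45, 11:30-12:00, 13:00-15:00.
Aarav ∩ Grace ∩ Dmitri ∩ Nikolai ∩ Pablo ∩ Uma: 09:15-09:45, 13:00-15:00.
Those are the intersection windows.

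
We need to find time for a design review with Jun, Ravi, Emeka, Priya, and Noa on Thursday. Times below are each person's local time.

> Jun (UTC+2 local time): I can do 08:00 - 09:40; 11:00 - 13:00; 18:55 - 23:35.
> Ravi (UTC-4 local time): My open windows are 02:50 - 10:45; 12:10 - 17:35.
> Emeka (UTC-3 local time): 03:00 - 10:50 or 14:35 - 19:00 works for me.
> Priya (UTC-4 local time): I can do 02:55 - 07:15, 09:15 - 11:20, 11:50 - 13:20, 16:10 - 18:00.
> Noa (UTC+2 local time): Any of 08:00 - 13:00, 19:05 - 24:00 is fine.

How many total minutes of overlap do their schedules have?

Jun in UTC: 06:00-07:40, 09:00-11:00, 16:55-21:35 (subtract 2h to convert from UTC+2).
Ravi in UTC: 06:50-14:45, 16:10-21:35 (add 4h to convert from UTC-4).
Emeka in UTC: 06:00-13:50, 17:35-22:00 (add 3h to convert from UTC-3).
Priya in UTC: 06:55-11:15, 13:15-15:20, 15:50-17:20, 20:10-22:00 (add 4h to convert from UTC-4).
Noa in UTC: 06:00-11:00, 17:05-22:00 (subtract 2h to convert from UTC+2).
Jun ∩ Ravi: 06:50-07:40, 09:00-11:00, 16:55-21:35.
Jun ∩ Ravi ∩ Emeka: 06:50-07:40, 09:00-11:00, 17:35-21:35.
Jun ∩ Ravi ∩ Emeka ∩ Priya: 06:55-07:40, 09:00-11:00, 20:10-21:35.
Jun ∩ Ravi ∩ Emeka ∩ Priya ∩ Noa: 06:55-07:40, 09:00-11:00, 20:10-21:35.
Summing the common windows: 45 + 120 + 85 = 250 minutes.

250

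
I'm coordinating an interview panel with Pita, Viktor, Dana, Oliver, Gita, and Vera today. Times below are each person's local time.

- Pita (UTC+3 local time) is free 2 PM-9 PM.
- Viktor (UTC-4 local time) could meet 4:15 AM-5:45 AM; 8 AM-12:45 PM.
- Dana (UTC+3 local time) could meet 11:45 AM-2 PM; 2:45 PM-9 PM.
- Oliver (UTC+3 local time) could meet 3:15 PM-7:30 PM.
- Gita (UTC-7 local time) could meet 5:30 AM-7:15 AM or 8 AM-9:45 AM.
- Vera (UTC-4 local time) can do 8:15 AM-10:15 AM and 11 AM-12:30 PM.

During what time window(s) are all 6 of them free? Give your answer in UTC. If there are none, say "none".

Pita in UTC: 11:00-18:00 (subtract 3h to convert from UTC+3).
Viktor in UTC: 08:15-09:45, 12:00-16:45 (add 4h to convert from UTC-4).
Dana in UTC: 08:45-11:00, 11:45-18:00 (subtract 3h to convert from UTC+3).
Oliver in UTC: 12:15-16:30 (subtract 3h to convert from UTC+3).
Gita in UTC: 12:30-14:15, 15:00-16:45 (add 7h to convert from UTC-7).
Vera in UTC: 12:15-14:15, 15:00-16:30 (add 4h to convert from UTC-4).
Pita ∩ Viktor: 12:00-16:45.
Pita ∩ Viktor ∩ Dana: 12:00-16:45.
Pita ∩ Viktor ∩ Dana ∩ Oliver: 12:15-16:30.
Pita ∩ Viktor ∩ Dana ∩ Oliver ∩ Gita: 12:30-14:15, 15:00-16:30.
Pita ∩ Viktor ∩ Dana ∩ Oliver ∩ Gita ∩ Vera: 12:30-14:15, 15:00-16:30.

12:30-14:15, 15:00-16:30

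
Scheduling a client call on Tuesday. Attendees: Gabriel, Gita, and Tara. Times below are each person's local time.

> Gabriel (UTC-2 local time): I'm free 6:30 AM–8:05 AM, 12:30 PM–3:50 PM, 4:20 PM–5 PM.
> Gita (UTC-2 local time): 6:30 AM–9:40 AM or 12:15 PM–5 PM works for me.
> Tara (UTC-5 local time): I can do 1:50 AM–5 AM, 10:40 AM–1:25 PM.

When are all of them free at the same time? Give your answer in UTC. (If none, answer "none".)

Gabriel in UTC: 08:30-10:05, 14:30-17:50, 18:20-19:00 (add 2h to convert from UTC-2).
Gita in UTC: 08:30-11:40, 14:15-19:00 (add 2h to convert from UTC-2).
Tara in UTC: 06:50-10:00, 15:40-18:25 (add 5h to convert from UTC-5).
Gabriel ∩ Gita: 08:30-10:05, 14:30-17:50, 18:20-19:00.
Gabriel ∩ Gita ∩ Tara: 08:30-10:00, 15:40-17:50, 18:20-18:25.

08:30-10:00, 15:40-17:50, 18:20-18:25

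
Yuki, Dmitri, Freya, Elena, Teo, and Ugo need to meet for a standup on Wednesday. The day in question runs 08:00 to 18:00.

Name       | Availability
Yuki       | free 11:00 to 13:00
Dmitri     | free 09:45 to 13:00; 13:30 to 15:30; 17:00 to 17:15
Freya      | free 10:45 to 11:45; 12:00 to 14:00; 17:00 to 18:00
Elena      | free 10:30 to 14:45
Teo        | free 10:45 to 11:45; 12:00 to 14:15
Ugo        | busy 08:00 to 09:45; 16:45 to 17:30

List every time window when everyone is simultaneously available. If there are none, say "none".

11:00-11:45, 12:00-13:00

Yuki free: 11:00-13:00.
Dmitri free: 09:45-13:00, 13:30-15:30, 17:00-17:15.
Freya free: 10:45-11:45, 12:00-14:00, 17:00-18:00.
Elena free: 10:30-14:45.
Teo free: 10:45-11:45, 12:00-14:15.
Ugo free: 09:45-16:45, 17:30-18:00 (invert busy blocks within the working day).
Yuki ∩ Dmitri: 11:00-13:00.
Yuki ∩ Dmitri ∩ Freya: 11:00-11:45, 12:00-13:00.
Yuki ∩ Dmitri ∩ Freya ∩ Elena: 11:00-11:45, 12:00-13:00.
Yuki ∩ Dmitri ∩ Freya ∩ Elena ∩ Teo: 11:00-11:45, 12:00-13:00.
Yuki ∩ Dmitri ∩ Freya ∩ Elena ∩ Teo ∩ Ugo: 11:00-11:45, 12:00-13:00.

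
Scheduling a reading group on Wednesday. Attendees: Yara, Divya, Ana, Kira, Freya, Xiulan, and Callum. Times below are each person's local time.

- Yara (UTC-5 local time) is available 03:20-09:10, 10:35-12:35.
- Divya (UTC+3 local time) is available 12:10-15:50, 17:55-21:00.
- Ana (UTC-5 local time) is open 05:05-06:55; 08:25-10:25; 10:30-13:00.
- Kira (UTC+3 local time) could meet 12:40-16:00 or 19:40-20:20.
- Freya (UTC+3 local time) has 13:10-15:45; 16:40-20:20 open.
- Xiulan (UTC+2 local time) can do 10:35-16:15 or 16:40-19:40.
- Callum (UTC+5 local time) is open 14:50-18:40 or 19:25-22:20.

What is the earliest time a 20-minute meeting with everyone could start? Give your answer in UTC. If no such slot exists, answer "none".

Yara in UTC: 08:20-14:10, 15:35-17:35 (add 5h to convert from UTC-5).
Divya in UTC: 09:10-12:50, 14:55-18:00 (subtract 3h to convert from UTC+3).
Ana in UTC: 10:05-11:55, 13:25-15:25, 15:30-18:00 (add 5h to convert from UTC-5).
Kira in UTC: 09:40-13:00, 16:40-17:20 (subtract 3h to convert from UTC+3).
Freya in UTC: 10:10-12:45, 13:40-17:20 (subtract 3h to convert from UTC+3).
Xiulan in UTC: 08:35-14:15, 14:40-17:40 (subtract 2h to convert from UTC+2).
Callum in UTC: 09:50-13:40, 14:25-17:20 (subtract 5h to convert from UTC+5).
Yara ∩ Divya: 09:10-12:50, 15:35-17:35.
Yara ∩ Divya ∩ Ana: 10:05-11:55, 15:35-17:35.
Yara ∩ Divya ∩ Ana ∩ Kira: 10:05-11:55, 16:40-17:20.
Yara ∩ Divya ∩ Ana ∩ Kira ∩ Freya: 10:10-11:55, 16:40-17:20.
Yara ∩ Divya ∩ Ana ∩ Kira ∩ Freya ∩ Xiulan: 10:10-11:55, 16:40-17:20.
Yara ∩ Divya ∩ Ana ∩ Kira ∩ Freya ∩ Xiulan ∩ Callum: 10:10-11:55, 16:40-17:20.
So the common availability across everyone is 10:10-11:55, 16:40-17:20.
The first common window of at least 20 minutes is 10:10-11:55, so the earliest start is 10:10.

10:10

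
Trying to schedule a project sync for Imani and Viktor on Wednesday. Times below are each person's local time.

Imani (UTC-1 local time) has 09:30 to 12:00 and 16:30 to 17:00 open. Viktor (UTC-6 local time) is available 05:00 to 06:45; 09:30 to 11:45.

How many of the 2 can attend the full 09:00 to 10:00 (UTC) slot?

Imani in UTC: 10:30-13:00, 17:30-18:00 (add 1h to convert from UTC-1).
Viktor in UTC: 11:00-12:45, 15:30-17:45 (add 6h to convert from UTC-6).
nobody can make the full 09:00-10:00 slot — that's 0.

0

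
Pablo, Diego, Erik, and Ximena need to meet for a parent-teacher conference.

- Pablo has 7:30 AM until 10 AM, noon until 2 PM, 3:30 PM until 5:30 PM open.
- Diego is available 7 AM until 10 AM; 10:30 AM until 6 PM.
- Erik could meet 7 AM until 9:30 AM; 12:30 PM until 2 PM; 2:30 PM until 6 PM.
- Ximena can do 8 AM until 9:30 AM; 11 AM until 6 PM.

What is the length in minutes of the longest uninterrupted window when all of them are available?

120

Pablo ∩ Diego: 07:30-10:00, 12:00-14:00, 15:30-17:30.
Pablo ∩ Diego ∩ Erik: 07:30-09:30, 12:30-14:00, 15:30-17:30.
Pablo ∩ Diego ∩ Erik ∩ Ximena: 08:00-09:30, 12:30-14:00, 15:30-17:30.
The longest is 15:30-17:30 at 120 minutes.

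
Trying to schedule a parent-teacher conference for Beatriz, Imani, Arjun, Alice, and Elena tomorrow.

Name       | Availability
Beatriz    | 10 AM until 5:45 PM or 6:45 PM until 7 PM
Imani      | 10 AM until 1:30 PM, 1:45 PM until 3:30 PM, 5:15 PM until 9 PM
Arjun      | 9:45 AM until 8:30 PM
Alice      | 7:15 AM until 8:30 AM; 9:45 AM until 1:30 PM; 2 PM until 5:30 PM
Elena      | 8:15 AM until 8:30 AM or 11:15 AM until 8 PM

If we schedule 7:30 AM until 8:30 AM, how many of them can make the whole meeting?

Alice can make the full 07:30-08:30 slot — that's 1.

1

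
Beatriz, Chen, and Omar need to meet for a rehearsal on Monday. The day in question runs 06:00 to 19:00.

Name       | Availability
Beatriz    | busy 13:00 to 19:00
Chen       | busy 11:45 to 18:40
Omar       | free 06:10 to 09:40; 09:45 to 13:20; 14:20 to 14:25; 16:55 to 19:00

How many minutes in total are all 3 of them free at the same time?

330

Beatriz free: 06:00-13:00 (invert busy blocks within the working day).
Chen free: 06:00-11:45, 18:40-19:00 (invert busy blocks within the working day).
Omar free: 06:10-09:40, 09:45-13:20, 14:20-14:25, 16:55-19:00.
Beatriz ∩ Chen: 06:00-11:45.
Beatriz ∩ Chen ∩ Omar: 06:10-09:40, 09:45-11:45.
Those are the intersection windows.
Summing the common windows: 210 + 120 = 330 minutes.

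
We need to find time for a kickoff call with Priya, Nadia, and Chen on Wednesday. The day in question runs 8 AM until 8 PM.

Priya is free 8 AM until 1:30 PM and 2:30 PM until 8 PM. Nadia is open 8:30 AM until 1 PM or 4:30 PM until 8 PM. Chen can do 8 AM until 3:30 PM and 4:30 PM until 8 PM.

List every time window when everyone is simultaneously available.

08:30-13:00, 16:30-20:00

Priya ∩ Nadia: 08:30-13:00, 16:30-20:00.
Priya ∩ Nadia ∩ Chen: 08:30-13:00, 16:30-20:00.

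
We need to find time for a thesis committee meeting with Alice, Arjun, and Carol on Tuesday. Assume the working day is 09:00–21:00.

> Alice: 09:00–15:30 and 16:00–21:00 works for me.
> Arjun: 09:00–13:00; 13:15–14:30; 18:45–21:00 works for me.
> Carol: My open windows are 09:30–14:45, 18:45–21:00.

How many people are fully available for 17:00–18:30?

Alice can make the full 17:00-18:30 slot — that's 1.

1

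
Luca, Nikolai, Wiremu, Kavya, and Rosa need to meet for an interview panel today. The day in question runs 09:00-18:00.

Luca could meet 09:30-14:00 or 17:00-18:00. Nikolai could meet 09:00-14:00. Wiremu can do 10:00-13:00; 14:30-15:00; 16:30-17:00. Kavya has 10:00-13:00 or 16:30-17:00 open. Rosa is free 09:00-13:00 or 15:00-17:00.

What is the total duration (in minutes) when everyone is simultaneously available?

180

Luca ∩ Nikolai: 09:30-14:00.
Luca ∩ Nikolai ∩ Wiremu: 10:00-13:00.
Luca ∩ Nikolai ∩ Wiremu ∩ Kavya: 10:00-13:00.
Luca ∩ Nikolai ∩ Wiremu ∩ Kavya ∩ Rosa: 10:00-13:00.
That's a single block of 180 minutes.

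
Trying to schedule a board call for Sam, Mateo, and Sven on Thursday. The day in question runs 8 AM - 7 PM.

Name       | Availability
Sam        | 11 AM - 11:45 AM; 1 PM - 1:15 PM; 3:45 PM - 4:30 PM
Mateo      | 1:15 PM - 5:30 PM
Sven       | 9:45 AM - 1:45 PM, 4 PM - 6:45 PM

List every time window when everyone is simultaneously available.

16:00-16:30

Sam ∩ Mateo: 15:45-16:30.
Sam ∩ Mateo ∩ Sven: 16:00-16:30.
Those are the intersection windows.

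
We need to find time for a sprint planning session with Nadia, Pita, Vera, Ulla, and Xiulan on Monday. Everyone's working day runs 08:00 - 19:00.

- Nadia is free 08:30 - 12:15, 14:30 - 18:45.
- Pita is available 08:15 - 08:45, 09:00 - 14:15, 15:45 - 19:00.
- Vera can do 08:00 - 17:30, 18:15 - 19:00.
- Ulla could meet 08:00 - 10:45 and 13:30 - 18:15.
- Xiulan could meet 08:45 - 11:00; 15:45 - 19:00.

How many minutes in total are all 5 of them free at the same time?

Nadia ∩ Pita: 08:30-08:45, 09:00-12:15, 15:45-18:45.
Nadia ∩ Pita ∩ Vera: 08:30-08:45, 09:00-12:15, 15:45-17:30, 18:15-18:45.
Nadia ∩ Pita ∩ Vera ∩ Ulla: 08:30-08:45, 09:00-10:45, 15:45-17:30.
Nadia ∩ Pita ∩ Vera ∩ Ulla ∩ Xiulan: 09:00-10:45, 15:45-17:30.
Summing the common windows: 105 + 105 = 210 minutes.

210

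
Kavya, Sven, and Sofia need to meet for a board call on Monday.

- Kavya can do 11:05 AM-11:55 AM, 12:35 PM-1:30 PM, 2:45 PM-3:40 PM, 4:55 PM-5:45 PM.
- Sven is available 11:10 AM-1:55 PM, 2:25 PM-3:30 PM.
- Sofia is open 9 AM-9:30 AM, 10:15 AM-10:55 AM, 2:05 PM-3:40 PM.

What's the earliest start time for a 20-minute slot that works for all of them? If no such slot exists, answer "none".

14:45

Kavya ∩ Sven: 11:10-11:55, 12:35-13:30, 14:45-15:30.
Kavya ∩ Sven ∩ Sofia: 14:45-15:30.
The first common window of at least 20 minutes is 14:45-15:30, so the earliest start is 14:45.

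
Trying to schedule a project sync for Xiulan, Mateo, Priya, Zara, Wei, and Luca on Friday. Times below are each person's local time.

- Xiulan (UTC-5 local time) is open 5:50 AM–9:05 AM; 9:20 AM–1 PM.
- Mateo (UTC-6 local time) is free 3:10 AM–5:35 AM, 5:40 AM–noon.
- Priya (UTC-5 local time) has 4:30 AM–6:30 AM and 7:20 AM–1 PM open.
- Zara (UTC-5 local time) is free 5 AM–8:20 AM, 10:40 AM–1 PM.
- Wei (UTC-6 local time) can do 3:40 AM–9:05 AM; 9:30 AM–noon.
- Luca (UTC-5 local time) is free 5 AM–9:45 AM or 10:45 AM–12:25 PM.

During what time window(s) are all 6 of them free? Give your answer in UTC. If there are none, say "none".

Xiulan in UTC: 10:50-14:05, 14:20-18:00 (add 5h to convert from UTC-5).
Mateo in UTC: 09:10-11:35, 11:40-18:00 (add 6h to convert from UTC-6).
Priya in UTC: 09:30-11:30, 12:20-18:00 (add 5h to convert from UTC-5).
Zara in UTC: 10:00-13:20, 15:40-18:00 (add 5h to convert from UTC-5).
Wei in UTC: 09:40-15:05, 15:30-18:00 (add 6h to convert from UTC-6).
Luca in UTC: 10:00-14:45, 15:45-17:25 (add 5h to convert from UTC-5).
Xiulan ∩ Mateo: 10:50-11:35, 11:40-14:05, 14:20-18:00.
Xiulan ∩ Mateo ∩ Priya: 10:50-11:30, 12:20-14:05, 14:20-18:00.
Xiulan ∩ Mateo ∩ Priya ∩ Zara: 10:50-11:30, 12:20-13:20, 15:40-18:00.
Xiulan ∩ Mateo ∩ Priya ∩ Zara ∩ Wei: 10:50-11:30, 12:20-13:20, 15:40-18:00.
Xiulan ∩ Mateo ∩ Priya ∩ Zara ∩ Wei ∩ Luca: 10:50-11:30, 12:20-13:20, 15:45-17:25.

10:50-11:30, 12:20-13:20, 15:45-17:25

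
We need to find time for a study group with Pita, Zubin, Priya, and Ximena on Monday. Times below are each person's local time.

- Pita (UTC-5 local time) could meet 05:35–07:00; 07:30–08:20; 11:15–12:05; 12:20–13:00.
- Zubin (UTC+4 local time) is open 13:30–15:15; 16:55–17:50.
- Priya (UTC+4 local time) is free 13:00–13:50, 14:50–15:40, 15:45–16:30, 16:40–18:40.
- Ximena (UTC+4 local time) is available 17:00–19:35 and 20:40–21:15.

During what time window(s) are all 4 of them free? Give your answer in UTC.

Pita in UTC: 10:35-12:00, 12:30-13:20, 16:15-17:05, 17:20-18:00 (add 5h to convert from UTC-5).
Zubin in UTC: 09:30-11:15, 12:55-13:50 (subtract 4h to convert from UTC+4).
Priya in UTC: 09:00-09:50, 10:50-11:40, 11:45-12:30, 12:40-14:40 (subtract 4h to convert from UTC+4).
Ximena in UTC: 13:00-15:35, 16:40-17:15 (subtract 4h to convert from UTC+4).
Pita ∩ Zubin: 10:35-11:15, 12:55-13:20.
Pita ∩ Zubin ∩ Priya: 10:50-11:15, 12:55-13:20.
Pita ∩ Zubin ∩ Priya ∩ Ximena: 13:00-13:20.
Those are the intersection windows.

13:00-13:20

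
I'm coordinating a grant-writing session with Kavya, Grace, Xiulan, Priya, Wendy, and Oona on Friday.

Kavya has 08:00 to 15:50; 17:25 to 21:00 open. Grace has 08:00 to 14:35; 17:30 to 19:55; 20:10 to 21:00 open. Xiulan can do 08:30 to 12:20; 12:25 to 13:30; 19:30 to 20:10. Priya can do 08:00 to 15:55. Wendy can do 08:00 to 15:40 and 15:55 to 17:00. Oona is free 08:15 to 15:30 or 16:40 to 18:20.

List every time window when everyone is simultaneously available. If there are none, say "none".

08:30-12:20, 12:25-13:30

Kavya ∩ Grace: 08:00-14:35, 17:30-19:55, 20:10-21:00.
Kavya ∩ Grace ∩ Xiulan: 08:30-12:20, 12:25-13:30, 19:30-19:55.
Kavya ∩ Grace ∩ Xiulan ∩ Priya: 08:30-12:20, 12:25-13:30.
Kavya ∩ Grace ∩ Xiulan ∩ Priya ∩ Wendy: 08:30-12:20, 12:25-13:30.
Kavya ∩ Grace ∩ Xiulan ∩ Priya ∩ Wendy ∩ Oona: 08:30-12:20, 12:25-13:30.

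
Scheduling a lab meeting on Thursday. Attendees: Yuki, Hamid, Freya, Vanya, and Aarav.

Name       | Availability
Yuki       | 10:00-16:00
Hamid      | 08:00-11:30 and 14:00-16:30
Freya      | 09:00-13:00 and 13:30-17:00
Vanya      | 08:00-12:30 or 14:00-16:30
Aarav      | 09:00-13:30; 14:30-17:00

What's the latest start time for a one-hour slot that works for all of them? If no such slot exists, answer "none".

15:00

Yuki ∩ Hamid: 10:00-11:30, 14:00-16:00.
Yuki ∩ Hamid ∩ Freya: 10:00-11:30, 14:00-16:00.
Yuki ∩ Hamid ∩ Freya ∩ Vanya: 10:00-11:30, 14:00-16:00.
Yuki ∩ Hamid ∩ Freya ∩ Vanya ∩ Aarav: 10:00-11:30, 14:30-16:00.
The last common window of at least 60 minutes is 14:30-16:00; a 60-minute meeting can start as late as 15:00 and still end by 16:00.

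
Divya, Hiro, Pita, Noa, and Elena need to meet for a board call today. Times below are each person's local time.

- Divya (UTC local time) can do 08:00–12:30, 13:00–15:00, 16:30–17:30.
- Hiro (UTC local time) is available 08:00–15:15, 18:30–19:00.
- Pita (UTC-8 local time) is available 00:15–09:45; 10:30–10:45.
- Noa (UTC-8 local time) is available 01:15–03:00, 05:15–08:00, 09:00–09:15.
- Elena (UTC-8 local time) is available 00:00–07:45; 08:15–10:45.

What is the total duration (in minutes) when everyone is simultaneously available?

Divya in UTC: 08:00-12:30, 13:00-15:00, 16:30-17:30.
Hiro in UTC: 08:00-15:15, 18:30-19:00.
Pita in UTC: 08:15-17:45, 18:30-18:45 (add 8h to convert from UTC-8).
Noa in UTC: 09:15-11:00, 13:15-16:00, 17:00-17:15 (add 8h to convert from UTC-8).
Elena in UTC: 08:00-15:45, 16:15-18:45 (add 8h to convert from UTC-8).
Divya ∩ Hiro: 08:00-12:30, 13:00-15:00.
Divya ∩ Hiro ∩ Pita: 08:15-12:30, 13:00-15:00.
Divya ∩ Hiro ∩ Pita ∩ Noa: 09:15-11:00, 13:15-15:00.
Divya ∩ Hiro ∩ Pita ∩ Noa ∩ Elena: 09:15-11:00, 13:15-15:00.
Those are the intersection windows.
Summing the common windows: 105 + 105 = 210 minutes.

210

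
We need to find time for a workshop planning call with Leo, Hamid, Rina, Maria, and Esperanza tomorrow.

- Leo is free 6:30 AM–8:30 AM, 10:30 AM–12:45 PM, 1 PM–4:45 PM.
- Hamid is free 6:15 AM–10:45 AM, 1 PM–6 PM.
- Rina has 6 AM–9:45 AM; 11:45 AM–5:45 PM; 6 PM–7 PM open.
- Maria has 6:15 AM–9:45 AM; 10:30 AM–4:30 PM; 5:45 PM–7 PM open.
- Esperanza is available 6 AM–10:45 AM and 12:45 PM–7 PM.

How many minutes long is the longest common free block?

210

Leo ∩ Hamid: 06:30-08:30, 10:30-10:45, 13:00-16:45.
Leo ∩ Hamid ∩ Rina: 06:30-08:30, 13:00-16:45.
Leo ∩ Hamid ∩ Rina ∩ Maria: 06:30-08:30, 13:00-16:30.
Leo ∩ Hamid ∩ Rina ∩ Maria ∩ Esperanza: 06:30-08:30, 13:00-16:30.
So the common availability across everyone is 06:30-08:30, 13:00-16:30.
The longest is 13:00-16:30 at 210 minutes.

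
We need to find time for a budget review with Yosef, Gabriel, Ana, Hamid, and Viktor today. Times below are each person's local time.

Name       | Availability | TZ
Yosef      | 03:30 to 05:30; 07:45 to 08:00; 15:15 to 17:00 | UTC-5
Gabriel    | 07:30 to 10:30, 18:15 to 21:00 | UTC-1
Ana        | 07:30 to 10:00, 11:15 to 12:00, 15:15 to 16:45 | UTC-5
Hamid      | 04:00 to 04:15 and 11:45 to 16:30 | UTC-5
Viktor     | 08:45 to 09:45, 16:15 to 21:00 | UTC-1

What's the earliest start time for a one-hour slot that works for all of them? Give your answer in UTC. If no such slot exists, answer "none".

20:15

Yosef in UTC: 08:30-10:30, 12:45-13:00, 20:15-22:00 (add 5h to convert from UTC-5).
Gabriel in UTC: 08:30-11:30, 19:15-22:00 (add 1h to convert from UTC-1).
Ana in UTC: 12:30-15:00, 16:15-17:00, 20:15-21:45 (add 5h to convert from UTC-5).
Hamid in UTC: 09:00-09:15, 16:45-21:30 (add 5h to convert from UTC-5).
Viktor in UTC: 09:45-10:45, 17:15-22:00 (add 1h to convert from UTC-1).
Yosef ∩ Gabriel: 08:30-10:30, 20:15-22:00.
Yosef ∩ Gabriel ∩ Ana: 20:15-21:45.
Yosef ∩ Gabriel ∩ Ana ∩ Hamid: 20:15-21:30.
Yosef ∩ Gabriel ∩ Ana ∩ Hamid ∩ Viktor: 20:15-21:30.
So the common availability across everyone is 20:15-21:30.
The first common window of at least 60 minutes is 20:15-21:30, so the earliest start is 20:15.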